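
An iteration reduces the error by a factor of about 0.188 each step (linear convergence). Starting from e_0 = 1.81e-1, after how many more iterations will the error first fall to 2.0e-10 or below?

13

After k steps, e_k ≈ 1.81e-1·0.188^k.
Need 0.188^k ≤ 2.0e-10/1.81e-1 = 1.10497e-09.
k ≥ ln(1.10497e-09)/ln(0.188) = -20.6234/-1.67131 = 12.340.
Smallest integer k = 13.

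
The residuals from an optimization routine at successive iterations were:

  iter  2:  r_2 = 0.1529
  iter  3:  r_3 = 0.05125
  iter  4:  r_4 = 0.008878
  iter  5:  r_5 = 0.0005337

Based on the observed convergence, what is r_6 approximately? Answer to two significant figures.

5.9e-6

First estimate the order: p ≈ ln(r_5/r_4) / ln(r_4/r_3) = ln(0.0005337/0.008878)/ln(0.008878/0.05125) = ln(0.0601149)/ln(0.173229) ≈ 1.6037.
Then r_6 ≈ r_5·(r_5/r_4)^p = 0.0005337·(0.0601149)^1.6037 = 0.0005337·0.0110117 ≈ 5.877e-06.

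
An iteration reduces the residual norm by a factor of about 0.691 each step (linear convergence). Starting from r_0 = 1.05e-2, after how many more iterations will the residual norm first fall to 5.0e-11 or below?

52

After k steps, r_k ≈ 1.05e-2·0.691^k.
Need 0.691^k ≤ 5.0e-11/1.05e-2 = 4.7619e-09.
k ≥ ln(4.7619e-09)/ln(0.691) = -19.1626/-0.36962 = 51.844.
Smallest integer k = 52.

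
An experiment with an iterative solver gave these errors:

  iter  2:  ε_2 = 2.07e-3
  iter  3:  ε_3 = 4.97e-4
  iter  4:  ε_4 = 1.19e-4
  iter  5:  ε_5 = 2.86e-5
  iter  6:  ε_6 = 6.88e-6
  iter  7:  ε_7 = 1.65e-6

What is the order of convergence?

1

Consecutive ratios: ε_7/ε_6 = 1.65e-6/6.88e-6 = 0.239826, ε_6/ε_5 = 6.88e-6/2.86e-5 = 0.240559.
p ≈ ln(0.239826)/ln(0.240559) = -1.4278/-1.4248 ≈ 1.00.
So the convergence is linear (order 1).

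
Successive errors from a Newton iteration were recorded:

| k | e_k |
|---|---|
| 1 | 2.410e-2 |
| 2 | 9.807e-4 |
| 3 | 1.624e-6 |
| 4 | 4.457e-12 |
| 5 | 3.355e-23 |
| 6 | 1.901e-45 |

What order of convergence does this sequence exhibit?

2

Consecutive ratios: e_6/e_5 = 1.901e-45/3.355e-23 = 5.66617e-23, e_5/e_4 = 3.355e-23/4.457e-12 = 7.52748e-12.
p ≈ ln(5.66617e-23)/ln(7.52748e-12) = -51.2249/-25.6125 ≈ 2.00.
So the convergence is quadratic (order 2).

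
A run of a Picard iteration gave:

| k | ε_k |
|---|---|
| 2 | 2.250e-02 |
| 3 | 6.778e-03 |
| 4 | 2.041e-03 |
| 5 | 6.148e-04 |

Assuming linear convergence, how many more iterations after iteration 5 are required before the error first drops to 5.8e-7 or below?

Rate ρ ≈ ε_5/ε_4 = 6.148e-04/2.041e-03 = 0.3012.
After j more steps, ε_{5+j} ≈ 6.148e-04·ρ^j; need ρ^j ≤ 5.8e-7/6.148e-04 = 0.000943396.
j ≥ ln(0.000943396)/ln(0.3012) = -6.9660/-1.19998 = 5.805.
So 6 more iterations are needed.

6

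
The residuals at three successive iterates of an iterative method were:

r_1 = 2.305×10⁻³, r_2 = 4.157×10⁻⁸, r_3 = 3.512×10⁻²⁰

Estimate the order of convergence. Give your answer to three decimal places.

p ≈ ln(r_3/r_2) / ln(r_2/r_1)
  = ln(3.512×10⁻²⁰/4.157×10⁻⁸) / ln(4.157×10⁻⁸/2.305×10⁻³)
  = ln(8.4484e-13) / ln(1.80347e-05)
  = -27.799629 / -10.923213 ≈ 2.545005

2.545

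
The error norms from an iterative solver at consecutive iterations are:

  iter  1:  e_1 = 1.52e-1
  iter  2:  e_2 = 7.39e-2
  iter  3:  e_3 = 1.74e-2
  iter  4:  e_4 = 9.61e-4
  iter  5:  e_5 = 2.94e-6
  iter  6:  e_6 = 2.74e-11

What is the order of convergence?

2

Consecutive ratios: e_6/e_5 = 2.74e-11/2.94e-6 = 9.31973e-06, e_5/e_4 = 2.94e-6/9.61e-4 = 0.00305931.
p ≈ ln(9.31973e-06)/ln(0.00305931) = -11.5834/-5.7896 ≈ 2.00.
So the convergence is quadratic (order 2).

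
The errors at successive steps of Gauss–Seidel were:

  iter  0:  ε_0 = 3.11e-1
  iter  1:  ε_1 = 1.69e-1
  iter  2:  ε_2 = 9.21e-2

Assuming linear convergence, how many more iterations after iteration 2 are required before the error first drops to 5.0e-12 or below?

39

Rate ρ ≈ ε_2/ε_1 = 9.21e-2/1.69e-1 = 0.5450.
After j more steps, ε_{2+j} ≈ 9.21e-2·ρ^j; need ρ^j ≤ 5.0e-12/9.21e-2 = 5.42888e-11.
j ≥ ln(5.42888e-11)/ln(0.5450) = -23.6367/-0.60697 = 38.942.
So 39 more iterations are needed.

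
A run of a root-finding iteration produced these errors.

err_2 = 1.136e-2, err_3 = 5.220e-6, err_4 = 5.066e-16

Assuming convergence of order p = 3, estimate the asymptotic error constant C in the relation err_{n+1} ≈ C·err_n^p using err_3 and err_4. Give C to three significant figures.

C ≈ err_4 / err_3^3
  = 5.066e-16 / (5.220e-6)^3
  = 5.066e-16 / 1.42237e-16 ≈ 3.5617

3.56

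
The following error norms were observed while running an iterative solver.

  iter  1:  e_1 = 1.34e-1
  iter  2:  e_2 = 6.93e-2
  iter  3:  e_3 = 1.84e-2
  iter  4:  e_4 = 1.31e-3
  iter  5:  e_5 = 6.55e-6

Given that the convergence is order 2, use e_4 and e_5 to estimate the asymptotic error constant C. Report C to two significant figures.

C ≈ e_5 / e_4^2
  = 6.55e-6 / (1.31e-3)^2
  = 6.55e-6 / 1.7161e-06 ≈ 3.8168

3.8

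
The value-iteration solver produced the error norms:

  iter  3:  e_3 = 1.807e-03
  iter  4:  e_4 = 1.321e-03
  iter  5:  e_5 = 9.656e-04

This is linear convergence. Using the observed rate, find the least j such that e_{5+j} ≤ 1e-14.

81

Rate ρ ≈ e_5/e_4 = 9.656e-04/1.321e-03 = 0.7310.
After j more steps, e_{5+j} ≈ 9.656e-04·ρ^j; need ρ^j ≤ 1e-14/9.656e-04 = 1.03563e-11.
j ≥ ln(1.03563e-11)/ln(0.7310) = -25.2934/-0.31334 = 80.722.
So 81 more iterations are needed.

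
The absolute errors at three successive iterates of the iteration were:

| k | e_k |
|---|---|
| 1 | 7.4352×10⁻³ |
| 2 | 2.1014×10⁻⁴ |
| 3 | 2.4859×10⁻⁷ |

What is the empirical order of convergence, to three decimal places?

1.890

p ≈ ln(e_3/e_2) / ln(e_2/e_1)
  = ln(2.4859×10⁻⁷/2.1014×10⁻⁴) / ln(2.1014×10⁻⁴/7.4352×10⁻³)
  = ln(0.00118297) / ln(0.0282629)
  = -6.739727 / -3.566205 ≈ 1.889888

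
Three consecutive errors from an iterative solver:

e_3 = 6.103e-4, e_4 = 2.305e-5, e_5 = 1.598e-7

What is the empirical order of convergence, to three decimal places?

p ≈ ln(e_5/e_4) / ln(e_4/e_3)
  = ln(1.598e-7/2.305e-5) / ln(2.305e-5/6.103e-4)
  = ln(0.00693275) / ln(0.0377683)
  = -4.971499 / -3.276285 ≈ 1.517420

1.517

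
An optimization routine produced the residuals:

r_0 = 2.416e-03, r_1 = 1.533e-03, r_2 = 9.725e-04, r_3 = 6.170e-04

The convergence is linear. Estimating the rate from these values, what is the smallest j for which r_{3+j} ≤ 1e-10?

35

Rate ρ ≈ r_3/r_2 = 6.170e-04/9.725e-04 = 0.6344.
After j more steps, r_{3+j} ≈ 6.170e-04·ρ^j; need ρ^j ≤ 1e-10/6.170e-04 = 1.62075e-07.
j ≥ ln(1.62075e-07)/ln(0.6344) = -15.6352/-0.45508 = 34.357.
So 35 more iterations are needed.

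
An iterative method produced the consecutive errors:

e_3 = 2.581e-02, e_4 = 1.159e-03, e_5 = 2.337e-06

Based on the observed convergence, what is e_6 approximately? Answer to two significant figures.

9.5e-12

First estimate the order: p ≈ ln(e_5/e_4) / ln(e_4/e_3) = ln(2.337e-06/1.159e-03)/ln(1.159e-03/2.581e-02) = ln(0.00201639)/ln(0.0449051) ≈ 2.0000.
Then e_6 ≈ e_5·(e_5/e_4)^p = 2.337e-06·(0.00201639)^2.0000 = 2.337e-06·4.06583e-06 ≈ 9.502e-12.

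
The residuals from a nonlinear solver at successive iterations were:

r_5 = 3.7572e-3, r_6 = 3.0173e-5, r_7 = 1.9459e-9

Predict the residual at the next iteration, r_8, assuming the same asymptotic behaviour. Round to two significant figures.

8.1e-18

First estimate the order: p ≈ ln(r_7/r_6) / ln(r_6/r_5) = ln(1.9459e-9/3.0173e-5)/ln(3.0173e-5/3.7572e-3) = ln(6.44914e-05)/ln(0.00803071) ≈ 2.0000.
Then r_8 ≈ r_7·(r_7/r_6)^p = 1.9459e-9·(6.44914e-05)^2.0000 = 1.9459e-9·4.15914e-09 ≈ 8.093e-18.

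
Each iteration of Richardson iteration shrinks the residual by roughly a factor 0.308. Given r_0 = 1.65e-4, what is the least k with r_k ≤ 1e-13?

19

After k steps, r_k ≈ 1.65e-4·0.308^k.
Need 0.308^k ≤ 1e-13/1.65e-4 = 6.06061e-10.
k ≥ ln(6.06061e-10)/ln(0.308) = -21.2240/-1.17766 = 18.022.
Smallest integer k = 19.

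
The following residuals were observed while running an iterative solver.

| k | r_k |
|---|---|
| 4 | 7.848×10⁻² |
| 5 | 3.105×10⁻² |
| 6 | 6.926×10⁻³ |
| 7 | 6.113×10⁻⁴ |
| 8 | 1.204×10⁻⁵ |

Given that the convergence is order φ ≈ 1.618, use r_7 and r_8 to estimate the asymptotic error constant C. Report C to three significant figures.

C ≈ r_8 / r_7^1.618
  = 1.204×10⁻⁵ / (6.113×10⁻⁴)^1.618
  = 1.204×10⁻⁵ / 6.31189e-06 ≈ 1.9075

1.91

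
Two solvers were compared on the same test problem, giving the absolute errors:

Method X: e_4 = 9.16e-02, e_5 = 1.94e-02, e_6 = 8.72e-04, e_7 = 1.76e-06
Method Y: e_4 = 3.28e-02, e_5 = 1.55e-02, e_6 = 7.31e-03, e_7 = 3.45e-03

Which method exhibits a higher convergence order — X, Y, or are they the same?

Method X: p ≈ ln(1.76e-06/8.72e-04)/ln(8.72e-04/1.94e-02) ≈ 2.00.
Method Y: p ≈ ln(3.45e-03/7.31e-03)/ln(7.31e-03/1.55e-02) ≈ 1.00.
Method X has the higher order (≈2.0 vs ≈1.0).

X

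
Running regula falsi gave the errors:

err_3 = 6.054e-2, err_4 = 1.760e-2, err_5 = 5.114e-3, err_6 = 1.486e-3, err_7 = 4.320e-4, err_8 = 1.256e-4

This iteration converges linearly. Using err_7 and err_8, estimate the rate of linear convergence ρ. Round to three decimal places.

0.291

ρ ≈ err_8/err_7 = 1.256e-4/4.320e-4 = 0.29074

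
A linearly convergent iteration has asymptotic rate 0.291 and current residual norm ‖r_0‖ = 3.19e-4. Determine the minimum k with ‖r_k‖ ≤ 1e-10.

After k steps, ‖r_k‖ ≈ 3.19e-4·0.291^k.
Need 0.291^k ≤ 1e-10/3.19e-4 = 3.1348e-07.
k ≥ ln(3.1348e-07)/ln(0.291) = -14.9755/-1.23443 = 12.132.
Smallest integer k = 13.

13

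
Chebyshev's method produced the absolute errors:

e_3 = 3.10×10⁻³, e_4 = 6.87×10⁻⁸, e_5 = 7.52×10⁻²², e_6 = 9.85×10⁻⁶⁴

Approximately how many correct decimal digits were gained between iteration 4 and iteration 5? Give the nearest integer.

14

Digits gained ≈ log₁₀(e_4/e_5) = log₁₀(6.87×10⁻⁸/7.52×10⁻²²) = log₁₀(9.13564e+13) ≈ 13.961.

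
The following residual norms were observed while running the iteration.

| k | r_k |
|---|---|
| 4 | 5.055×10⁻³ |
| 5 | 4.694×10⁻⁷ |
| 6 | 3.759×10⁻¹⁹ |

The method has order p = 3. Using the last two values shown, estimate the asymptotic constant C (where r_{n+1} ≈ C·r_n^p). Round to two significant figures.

C ≈ r_6 / r_5^3
  = 3.759×10⁻¹⁹ / (4.694×10⁻⁷)^3
  = 3.759×10⁻¹⁹ / 1.03426e-19 ≈ 3.6345

3.6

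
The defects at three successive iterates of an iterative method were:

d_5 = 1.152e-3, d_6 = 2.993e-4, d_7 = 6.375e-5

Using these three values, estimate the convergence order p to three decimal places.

1.147

p ≈ ln(d_7/d_6) / ln(d_6/d_5)
  = ln(6.375e-5/2.993e-4) / ln(2.993e-4/1.152e-3)
  = ln(0.212997) / ln(0.259809)
  = -1.546477 / -1.347809 ≈ 1.147401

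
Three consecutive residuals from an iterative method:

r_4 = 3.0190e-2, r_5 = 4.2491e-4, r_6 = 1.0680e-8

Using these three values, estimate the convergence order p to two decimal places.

p ≈ ln(r_6/r_5) / ln(r_5/r_4)
  = ln(1.0680e-8/4.2491e-4) / ln(4.2491e-4/3.0190e-2)
  = ln(2.51347e-05) / ln(0.0140745)
  = -10.59126 / -4.26339 ≈ 2.48423

2.48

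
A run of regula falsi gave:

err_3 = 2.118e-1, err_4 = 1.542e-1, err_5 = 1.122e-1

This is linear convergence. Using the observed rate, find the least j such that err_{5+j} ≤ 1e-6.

37

Rate ρ ≈ err_5/err_4 = 1.122e-1/1.542e-1 = 0.7276.
After j more steps, err_{5+j} ≈ 1.122e-1·ρ^j; need ρ^j ≤ 1e-6/1.122e-1 = 8.91266e-06.
j ≥ ln(8.91266e-06)/ln(0.7276) = -11.6280/-0.31800 = 36.566.
So 37 more iterations are needed.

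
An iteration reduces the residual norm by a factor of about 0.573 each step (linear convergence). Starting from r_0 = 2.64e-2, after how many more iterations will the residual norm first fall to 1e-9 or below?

31

After k steps, r_k ≈ 2.64e-2·0.573^k.
Need 0.573^k ≤ 1e-9/2.64e-2 = 3.78788e-08.
k ≥ ln(3.78788e-08)/ln(0.573) = -17.0889/-0.55687 = 30.687.
Smallest integer k = 31.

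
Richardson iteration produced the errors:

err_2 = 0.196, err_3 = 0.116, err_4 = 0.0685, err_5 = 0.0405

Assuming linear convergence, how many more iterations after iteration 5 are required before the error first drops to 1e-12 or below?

47

Rate ρ ≈ err_5/err_4 = 0.0405/0.0685 = 0.5912.
After j more steps, err_{5+j} ≈ 0.0405·ρ^j; need ρ^j ≤ 1e-12/0.0405 = 2.46914e-11.
j ≥ ln(2.46914e-11)/ln(0.5912) = -24.4246/-0.52560 = 46.470.
So 47 more iterations are needed.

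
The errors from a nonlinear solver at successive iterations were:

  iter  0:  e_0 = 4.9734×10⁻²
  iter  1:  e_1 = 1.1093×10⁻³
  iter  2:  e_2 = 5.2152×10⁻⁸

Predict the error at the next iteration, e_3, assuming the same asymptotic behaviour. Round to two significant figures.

First estimate the order: p ≈ ln(e_2/e_1) / ln(e_1/e_0) = ln(5.2152×10⁻⁸/1.1093×10⁻³)/ln(1.1093×10⁻³/4.9734×10⁻²) = ln(4.70134e-05)/ln(0.0223047) ≈ 2.6203.
Then e_3 ≈ e_2·(e_2/e_1)^p = 5.2152×10⁻⁸·(4.70134e-05)^2.6203 = 5.2152×10⁻⁸·4.57007e-12 ≈ 2.383e-19.

2.4e-19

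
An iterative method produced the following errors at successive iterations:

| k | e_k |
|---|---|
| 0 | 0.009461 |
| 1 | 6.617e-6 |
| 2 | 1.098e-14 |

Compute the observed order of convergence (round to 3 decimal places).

2.783

p ≈ ln(e_2/e_1) / ln(e_1/e_0)
  = ln(1.098e-14/6.617e-6) / ln(6.617e-6/0.009461)
  = ln(1.65936e-09) / ln(0.000699398)
  = -20.216834 / -7.265291 ≈ 2.782660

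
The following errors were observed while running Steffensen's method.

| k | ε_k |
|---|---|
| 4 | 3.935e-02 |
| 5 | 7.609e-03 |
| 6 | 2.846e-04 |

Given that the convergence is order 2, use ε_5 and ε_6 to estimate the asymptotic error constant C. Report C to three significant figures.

4.92

C ≈ ε_6 / ε_5^2
  = 2.846e-04 / (7.609e-03)^2
  = 2.846e-04 / 5.78969e-05 ≈ 4.9156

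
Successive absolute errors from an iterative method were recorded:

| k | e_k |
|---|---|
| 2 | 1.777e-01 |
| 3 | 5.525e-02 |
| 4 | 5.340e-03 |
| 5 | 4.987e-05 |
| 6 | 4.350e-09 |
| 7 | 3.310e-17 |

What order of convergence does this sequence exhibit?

Consecutive ratios: e_7/e_6 = 3.310e-17/4.350e-09 = 7.6092e-09, e_6/e_5 = 4.350e-09/4.987e-05 = 8.72268e-05.
p ≈ ln(7.6092e-09)/ln(8.72268e-05) = -18.6939/-9.3470 ≈ 2.00.
So the convergence is quadratic (order 2).

2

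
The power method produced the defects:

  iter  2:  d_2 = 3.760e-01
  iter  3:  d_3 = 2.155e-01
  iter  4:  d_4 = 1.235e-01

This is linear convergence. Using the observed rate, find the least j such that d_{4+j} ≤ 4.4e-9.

Rate ρ ≈ d_4/d_3 = 1.235e-01/2.155e-01 = 0.5731.
After j more steps, d_{4+j} ≈ 1.235e-01·ρ^j; need ρ^j ≤ 4.4e-9/1.235e-01 = 3.56275e-08.
j ≥ ln(3.56275e-08)/ln(0.5731) = -17.1501/-0.55670 = 30.807.
So 31 more iterations are needed.

31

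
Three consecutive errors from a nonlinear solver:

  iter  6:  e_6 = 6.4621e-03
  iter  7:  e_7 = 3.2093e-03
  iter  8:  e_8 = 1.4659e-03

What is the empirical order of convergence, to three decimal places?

1.120

p ≈ ln(e_8/e_7) / ln(e_7/e_6)
  = ln(1.4659e-03/3.2093e-03) / ln(3.2093e-03/6.4621e-03)
  = ln(0.456766) / ln(0.496634)
  = -0.783584 / -0.699902 ≈ 1.119562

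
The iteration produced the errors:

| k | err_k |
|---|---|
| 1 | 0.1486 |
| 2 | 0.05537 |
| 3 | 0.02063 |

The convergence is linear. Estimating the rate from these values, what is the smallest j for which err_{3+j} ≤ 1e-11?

Rate ρ ≈ err_3/err_2 = 0.02063/0.05537 = 0.3726.
After j more steps, err_{3+j} ≈ 0.02063·ρ^j; need ρ^j ≤ 1e-11/0.02063 = 4.84731e-10.
j ≥ ln(4.84731e-10)/ln(0.3726) = -21.4474/-0.98725 = 21.724.
So 22 more iterations are needed.

22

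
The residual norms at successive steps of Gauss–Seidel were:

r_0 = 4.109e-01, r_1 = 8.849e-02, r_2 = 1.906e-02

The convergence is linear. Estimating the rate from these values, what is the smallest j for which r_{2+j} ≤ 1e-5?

Rate ρ ≈ r_2/r_1 = 1.906e-02/8.849e-02 = 0.2154.
After j more steps, r_{2+j} ≈ 1.906e-02·ρ^j; need ρ^j ≤ 1e-5/1.906e-02 = 0.000524659.
j ≥ ln(0.000524659)/ln(0.2154) = -7.5528/-1.53526 = 4.920.
So 5 more iterations are needed.

5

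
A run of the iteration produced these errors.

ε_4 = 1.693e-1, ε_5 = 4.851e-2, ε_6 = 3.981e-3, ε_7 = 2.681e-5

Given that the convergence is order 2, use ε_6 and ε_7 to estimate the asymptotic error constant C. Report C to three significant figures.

C ≈ ε_7 / ε_6^2
  = 2.681e-5 / (3.981e-3)^2
  = 2.681e-5 / 1.58484e-05 ≈ 1.6917

1.69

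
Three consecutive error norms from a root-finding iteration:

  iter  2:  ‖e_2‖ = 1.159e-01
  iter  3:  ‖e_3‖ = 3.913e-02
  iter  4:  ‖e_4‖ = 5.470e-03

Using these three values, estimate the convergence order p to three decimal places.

1.812

p ≈ ln(‖e_4‖/‖e_3‖) / ln(‖e_3‖/‖e_2‖)
  = ln(5.470e-03/3.913e-02) / ln(3.913e-02/1.159e-01)
  = ln(0.13979) / ln(0.337619)
  = -1.967614 / -1.085837 ≈ 1.812071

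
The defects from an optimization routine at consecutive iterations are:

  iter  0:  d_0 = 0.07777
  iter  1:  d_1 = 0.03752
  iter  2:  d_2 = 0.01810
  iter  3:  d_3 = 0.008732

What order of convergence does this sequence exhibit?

Consecutive ratios: d_3/d_2 = 0.008732/0.01810 = 0.482431, d_2/d_1 = 0.01810/0.03752 = 0.482409.
p ≈ ln(0.482431)/ln(0.482409) = -0.7289/-0.7290 ≈ 1.00.
So the convergence is linear (order 1).

1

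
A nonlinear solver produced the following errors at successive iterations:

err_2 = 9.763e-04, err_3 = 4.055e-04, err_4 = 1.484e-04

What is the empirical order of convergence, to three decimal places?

1.144

p ≈ ln(err_4/err_3) / ln(err_3/err_2)
  = ln(1.484e-04/4.055e-04) / ln(4.055e-04/9.763e-04)
  = ln(0.365968) / ln(0.415344)
  = -1.005209 / -0.878648 ≈ 1.144041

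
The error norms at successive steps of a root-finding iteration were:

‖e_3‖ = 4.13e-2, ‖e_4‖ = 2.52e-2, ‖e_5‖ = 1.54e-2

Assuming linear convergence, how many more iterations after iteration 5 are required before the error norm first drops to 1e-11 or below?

Rate ρ ≈ ‖e_5‖/‖e_4‖ = 1.54e-2/2.52e-2 = 0.6111.
After j more steps, ‖e_{5+j}‖ ≈ 1.54e-2·ρ^j; need ρ^j ≤ 1e-11/1.54e-2 = 6.49351e-10.
j ≥ ln(6.49351e-10)/ln(0.6111) = -21.1550/-0.49249 = 42.955.
So 43 more iterations are needed.

43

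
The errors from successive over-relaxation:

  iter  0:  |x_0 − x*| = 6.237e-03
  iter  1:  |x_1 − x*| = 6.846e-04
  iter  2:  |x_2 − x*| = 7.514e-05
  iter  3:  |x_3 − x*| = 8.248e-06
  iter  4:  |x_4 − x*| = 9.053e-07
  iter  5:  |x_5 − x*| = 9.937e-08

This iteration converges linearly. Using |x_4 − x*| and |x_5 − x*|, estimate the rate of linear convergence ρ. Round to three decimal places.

0.110

ρ ≈ |x_5 − x*|/|x_4 − x*| = 9.937e-08/9.053e-07 = 0.10976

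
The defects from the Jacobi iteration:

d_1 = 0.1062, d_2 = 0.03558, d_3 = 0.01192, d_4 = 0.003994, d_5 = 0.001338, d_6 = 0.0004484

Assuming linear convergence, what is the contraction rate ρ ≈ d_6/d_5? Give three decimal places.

ρ ≈ d_6/d_5 = 0.0004484/0.001338 = 0.33513

0.335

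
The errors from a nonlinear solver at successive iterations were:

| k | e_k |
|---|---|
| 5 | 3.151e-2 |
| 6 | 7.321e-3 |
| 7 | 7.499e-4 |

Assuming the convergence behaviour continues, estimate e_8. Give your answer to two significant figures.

First estimate the order: p ≈ ln(e_7/e_6) / ln(e_6/e_5) = ln(7.499e-4/7.321e-3)/ln(7.321e-3/3.151e-2) = ln(0.102431)/ln(0.232339) ≈ 1.5611.
Then e_8 ≈ e_7·(e_7/e_6)^p = 7.499e-4·(0.102431)^1.5611 = 7.499e-4·0.0285223 ≈ 2.139e-05.

2.1e-5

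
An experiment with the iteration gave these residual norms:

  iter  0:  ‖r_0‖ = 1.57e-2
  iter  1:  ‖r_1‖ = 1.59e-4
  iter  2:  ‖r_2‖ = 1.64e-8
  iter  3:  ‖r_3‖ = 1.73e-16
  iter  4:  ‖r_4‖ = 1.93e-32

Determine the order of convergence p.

2

Consecutive ratios: ‖r_4‖/‖r_3‖ = 1.93e-32/1.73e-16 = 1.11561e-16, ‖r_3‖/‖r_2‖ = 1.73e-16/1.64e-8 = 1.05488e-08.
p ≈ ln(1.11561e-16)/ln(1.05488e-08) = -36.7320/-18.3673 ≈ 2.00.
So the convergence is quadratic (order 2).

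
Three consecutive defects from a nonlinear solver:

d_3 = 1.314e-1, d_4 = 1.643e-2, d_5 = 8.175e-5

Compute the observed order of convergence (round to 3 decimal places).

p ≈ ln(d_5/d_4) / ln(d_4/d_3)
  = ln(8.175e-5/1.643e-2) / ln(1.643e-2/1.314e-1)
  = ln(0.00497565) / ln(0.125038)
  = -5.303199 / -2.079138 ≈ 2.550672

2.551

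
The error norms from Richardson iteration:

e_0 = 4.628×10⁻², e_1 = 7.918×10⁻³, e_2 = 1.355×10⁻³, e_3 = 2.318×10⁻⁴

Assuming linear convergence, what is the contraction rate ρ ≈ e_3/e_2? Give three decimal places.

0.171

ρ ≈ e_3/e_2 = 2.318×10⁻⁴/1.355×10⁻³ = 0.17107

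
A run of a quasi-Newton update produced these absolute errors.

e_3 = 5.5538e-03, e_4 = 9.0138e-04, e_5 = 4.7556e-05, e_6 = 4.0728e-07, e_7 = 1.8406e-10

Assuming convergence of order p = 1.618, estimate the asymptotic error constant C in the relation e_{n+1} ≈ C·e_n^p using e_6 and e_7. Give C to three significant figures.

C ≈ e_7 / e_6^1.618
  = 1.8406e-10 / (4.0728e-07)^1.618
  = 1.8406e-10 / 4.57938e-11 ≈ 4.0193

4.02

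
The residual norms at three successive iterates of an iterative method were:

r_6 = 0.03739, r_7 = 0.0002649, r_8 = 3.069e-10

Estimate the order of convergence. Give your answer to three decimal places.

2.761

p ≈ ln(r_8/r_7) / ln(r_7/r_6)
  = ln(3.069e-10/0.0002649) / ln(0.0002649/0.03739)
  = ln(1.15855e-06) / ln(0.00708478)
  = -13.668341 / -4.949806 ≈ 2.761389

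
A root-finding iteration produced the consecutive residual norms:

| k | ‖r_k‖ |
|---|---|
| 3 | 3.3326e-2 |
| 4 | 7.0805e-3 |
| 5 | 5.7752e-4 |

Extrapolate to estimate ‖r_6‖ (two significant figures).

First estimate the order: p ≈ ln(‖r_5‖/‖r_4‖) / ln(‖r_4‖/‖r_3‖) = ln(5.7752e-4/7.0805e-3)/ln(7.0805e-3/3.3326e-2) = ln(0.0815649)/ln(0.212462) ≈ 1.6181.
Then ‖r_6‖ ≈ ‖r_5‖·(‖r_5‖/‖r_4‖)^p = 5.7752e-4·(0.0815649)^1.6181 = 5.7752e-4·0.0173262 ≈ 1.001e-05.

1.0e-5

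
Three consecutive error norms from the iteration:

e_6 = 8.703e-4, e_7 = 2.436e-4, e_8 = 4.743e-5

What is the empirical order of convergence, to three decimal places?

p ≈ ln(e_8/e_7) / ln(e_7/e_6)
  = ln(4.743e-5/2.436e-4) / ln(2.436e-4/8.703e-4)
  = ln(0.194704) / ln(0.279903)
  = -1.636275 / -1.273312 ≈ 1.285054

1.285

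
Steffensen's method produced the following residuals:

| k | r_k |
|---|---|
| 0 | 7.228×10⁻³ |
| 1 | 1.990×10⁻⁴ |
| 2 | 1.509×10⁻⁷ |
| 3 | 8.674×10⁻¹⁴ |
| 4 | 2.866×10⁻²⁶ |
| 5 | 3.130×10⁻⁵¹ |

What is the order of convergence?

Consecutive ratios: r_5/r_4 = 3.130×10⁻⁵¹/2.866×10⁻²⁶ = 1.09211e-25, r_4/r_3 = 2.866×10⁻²⁶/8.674×10⁻¹⁴ = 3.30413e-13.
p ≈ ln(1.09211e-25)/ln(3.30413e-13) = -57.4765/-28.7384 ≈ 2.00.
So the convergence is quadratic (order 2).

2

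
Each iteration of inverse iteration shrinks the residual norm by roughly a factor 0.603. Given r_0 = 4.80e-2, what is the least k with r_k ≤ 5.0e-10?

37

After k steps, r_k ≈ 4.80e-2·0.603^k.
Need 0.603^k ≤ 5.0e-10/4.80e-2 = 1.04167e-08.
k ≥ ln(1.04167e-08)/ln(0.603) = -18.3799/-0.50584 = 36.335.
Smallest integer k = 37.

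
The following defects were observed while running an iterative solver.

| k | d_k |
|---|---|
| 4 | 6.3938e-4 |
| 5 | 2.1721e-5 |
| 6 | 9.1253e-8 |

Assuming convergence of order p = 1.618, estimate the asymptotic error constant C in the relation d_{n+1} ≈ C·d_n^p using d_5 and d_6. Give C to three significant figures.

C ≈ d_6 / d_5^1.618
  = 9.1253e-8 / (2.1721e-5)^1.618
  = 9.1253e-8 / 2.85149e-08 ≈ 3.2002

3.20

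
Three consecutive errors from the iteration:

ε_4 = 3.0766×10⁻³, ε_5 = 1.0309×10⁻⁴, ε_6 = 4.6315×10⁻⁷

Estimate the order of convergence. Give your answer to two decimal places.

p ≈ ln(ε_6/ε_5) / ln(ε_5/ε_4)
  = ln(4.6315×10⁻⁷/1.0309×10⁻⁴) / ln(1.0309×10⁻⁴/3.0766×10⁻³)
  = ln(0.00449268) / ln(0.0335078)
  = -5.40531 / -3.39598 ≈ 1.59168

1.59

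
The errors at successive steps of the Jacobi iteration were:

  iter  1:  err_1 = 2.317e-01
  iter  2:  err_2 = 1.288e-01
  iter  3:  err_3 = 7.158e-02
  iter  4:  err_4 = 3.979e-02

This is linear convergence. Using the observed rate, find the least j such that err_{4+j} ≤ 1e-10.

Rate ρ ≈ err_4/err_3 = 3.979e-02/7.158e-02 = 0.5559.
After j more steps, err_{4+j} ≈ 3.979e-02·ρ^j; need ρ^j ≤ 1e-10/3.979e-02 = 2.51319e-09.
j ≥ ln(2.51319e-09)/ln(0.5559) = -19.8017/-0.58717 = 33.724.
So 34 more iterations are needed.

34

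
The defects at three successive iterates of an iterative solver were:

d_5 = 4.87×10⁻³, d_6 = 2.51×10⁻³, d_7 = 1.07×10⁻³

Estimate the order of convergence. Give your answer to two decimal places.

p ≈ ln(d_7/d_6) / ln(d_6/d_5)
  = ln(1.07×10⁻³/2.51×10⁻³) / ln(2.51×10⁻³/4.87×10⁻³)
  = ln(0.426295) / ln(0.5154)
  = -0.85262 / -0.66281 ≈ 1.28637

1.29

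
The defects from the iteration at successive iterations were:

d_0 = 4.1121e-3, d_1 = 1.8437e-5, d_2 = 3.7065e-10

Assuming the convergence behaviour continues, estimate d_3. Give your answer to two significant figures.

1.5e-19

First estimate the order: p ≈ ln(d_2/d_1) / ln(d_1/d_0) = ln(3.7065e-10/1.8437e-5)/ln(1.8437e-5/4.1121e-3) = ln(2.01036e-05)/ln(0.0044836) ≈ 2.0000.
Then d_3 ≈ d_2·(d_2/d_1)^p = 3.7065e-10·(2.01036e-05)^2.0000 = 3.7065e-10·4.04155e-10 ≈ 1.498e-19.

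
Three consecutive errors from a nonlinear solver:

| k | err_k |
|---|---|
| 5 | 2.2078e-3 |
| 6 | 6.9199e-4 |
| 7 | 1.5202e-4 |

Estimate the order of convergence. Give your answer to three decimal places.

p ≈ ln(err_7/err_6) / ln(err_6/err_5)
  = ln(1.5202e-4/6.9199e-4) / ln(6.9199e-4/2.2078e-3)
  = ln(0.219685) / ln(0.31343)
  = -1.515561 / -1.160179 ≈ 1.306317

1.306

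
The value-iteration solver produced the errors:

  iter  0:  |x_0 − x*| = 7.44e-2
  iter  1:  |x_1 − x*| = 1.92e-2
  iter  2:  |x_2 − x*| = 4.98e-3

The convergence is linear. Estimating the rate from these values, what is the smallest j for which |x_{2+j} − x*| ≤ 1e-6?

7

Rate ρ ≈ |x_2 − x*|/|x_1 − x*| = 4.98e-3/1.92e-2 = 0.2594.
After j more steps, |x_{2+j} − x*| ≈ 4.98e-3·ρ^j; need ρ^j ≤ 1e-6/4.98e-3 = 0.000200803.
j ≥ ln(0.000200803)/ln(0.2594) = -8.5132/-1.34938 = 6.309.
So 7 more iterations are needed.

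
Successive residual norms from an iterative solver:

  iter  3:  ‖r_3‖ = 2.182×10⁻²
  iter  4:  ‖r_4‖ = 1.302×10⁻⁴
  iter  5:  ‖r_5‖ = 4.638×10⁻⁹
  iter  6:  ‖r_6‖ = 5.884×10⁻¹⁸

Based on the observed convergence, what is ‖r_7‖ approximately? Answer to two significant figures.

First estimate the order: p ≈ ln(‖r_6‖/‖r_5‖) / ln(‖r_5‖/‖r_4‖) = ln(5.884×10⁻¹⁸/4.638×10⁻⁹)/ln(4.638×10⁻⁹/1.302×10⁻⁴) = ln(1.26865e-09)/ln(3.56221e-05) ≈ 2.0000.
Then ‖r_7‖ ≈ ‖r_6‖·(‖r_6‖/‖r_5‖)^p = 5.884×10⁻¹⁸·(1.26865e-09)^2.0000 = 5.884×10⁻¹⁸·1.60947e-18 ≈ 9.47e-36.

9.5e-36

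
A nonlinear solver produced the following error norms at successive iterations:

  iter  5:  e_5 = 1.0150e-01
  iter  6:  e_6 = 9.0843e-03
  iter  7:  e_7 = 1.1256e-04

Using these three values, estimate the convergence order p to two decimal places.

p ≈ ln(e_7/e_6) / ln(e_6/e_5)
  = ln(1.1256e-04/9.0843e-03) / ln(9.0843e-03/1.0150e-01)
  = ln(0.0123906) / ln(0.0895005)
  = -4.39082 / -2.41351 ≈ 1.81927

1.82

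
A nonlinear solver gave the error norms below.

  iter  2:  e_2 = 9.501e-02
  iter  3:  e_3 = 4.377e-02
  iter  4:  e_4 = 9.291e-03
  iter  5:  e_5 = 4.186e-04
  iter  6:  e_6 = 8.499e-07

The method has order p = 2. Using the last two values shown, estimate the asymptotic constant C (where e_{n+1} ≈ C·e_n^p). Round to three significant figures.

C ≈ e_6 / e_5^2
  = 8.499e-07 / (4.186e-04)^2
  = 8.499e-07 / 1.75226e-07 ≈ 4.8503

4.85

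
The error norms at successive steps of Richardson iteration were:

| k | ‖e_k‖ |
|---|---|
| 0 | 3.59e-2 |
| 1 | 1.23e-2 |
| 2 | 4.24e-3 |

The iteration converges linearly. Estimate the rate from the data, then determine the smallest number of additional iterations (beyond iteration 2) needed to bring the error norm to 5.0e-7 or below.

Rate ρ ≈ ‖e_2‖/‖e_1‖ = 4.24e-3/1.23e-2 = 0.3447.
After j more steps, ‖e_{2+j}‖ ≈ 4.24e-3·ρ^j; need ρ^j ≤ 5.0e-7/4.24e-3 = 0.000117925.
j ≥ ln(0.000117925)/ln(0.3447) = -9.0455/-1.06508 = 8.493.
So 9 more iterations are needed.

9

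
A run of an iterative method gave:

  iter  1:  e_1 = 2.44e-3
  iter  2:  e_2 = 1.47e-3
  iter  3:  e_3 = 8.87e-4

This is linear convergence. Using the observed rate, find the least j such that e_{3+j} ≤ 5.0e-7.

Rate ρ ≈ e_3/e_2 = 8.87e-4/1.47e-3 = 0.6034.
After j more steps, e_{3+j} ≈ 8.87e-4·ρ^j; need ρ^j ≤ 5.0e-7/8.87e-4 = 0.000563698.
j ≥ ln(0.000563698)/ln(0.6034) = -7.4810/-0.50517 = 14.809.
So 15 more iterations are needed.

15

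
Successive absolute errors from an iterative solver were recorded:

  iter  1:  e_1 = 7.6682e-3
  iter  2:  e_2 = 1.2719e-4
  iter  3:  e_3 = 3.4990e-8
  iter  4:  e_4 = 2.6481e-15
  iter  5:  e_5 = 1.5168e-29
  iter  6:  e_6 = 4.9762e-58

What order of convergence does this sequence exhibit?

2

Consecutive ratios: e_6/e_5 = 4.9762e-58/1.5168e-29 = 3.28072e-29, e_5/e_4 = 1.5168e-29/2.6481e-15 = 5.72788e-15.
p ≈ ln(3.28072e-29)/ln(5.72788e-15) = -65.5869/-32.7934 ≈ 2.00.
So the convergence is quadratic (order 2).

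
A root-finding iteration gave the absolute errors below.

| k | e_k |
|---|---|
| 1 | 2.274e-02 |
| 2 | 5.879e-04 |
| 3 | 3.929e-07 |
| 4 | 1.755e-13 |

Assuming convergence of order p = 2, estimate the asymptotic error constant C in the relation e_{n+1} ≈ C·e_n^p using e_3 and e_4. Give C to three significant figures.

1.14

C ≈ e_4 / e_3^2
  = 1.755e-13 / (3.929e-07)^2
  = 1.755e-13 / 1.5437e-13 ≈ 1.1369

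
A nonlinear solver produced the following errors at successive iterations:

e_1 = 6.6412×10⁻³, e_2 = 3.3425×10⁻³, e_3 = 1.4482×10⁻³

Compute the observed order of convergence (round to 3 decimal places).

p ≈ ln(e_3/e_2) / ln(e_2/e_1)
  = ln(1.4482×10⁻³/3.3425×10⁻³) / ln(3.3425×10⁻³/6.6412×10⁻³)
  = ln(0.433269) / ln(0.503298)
  = -0.836396 / -0.686573 ≈ 1.218219

1.218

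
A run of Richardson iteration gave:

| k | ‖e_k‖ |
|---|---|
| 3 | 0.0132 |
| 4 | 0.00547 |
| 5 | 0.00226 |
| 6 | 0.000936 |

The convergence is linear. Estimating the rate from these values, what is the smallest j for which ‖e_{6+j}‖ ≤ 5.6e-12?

22

Rate ρ ≈ ‖e_6‖/‖e_5‖ = 0.000936/0.00226 = 0.4142.
After j more steps, ‖e_{6+j}‖ ≈ 0.000936·ρ^j; need ρ^j ≤ 5.6e-12/0.000936 = 5.98291e-09.
j ≥ ln(5.98291e-09)/ln(0.4142) = -18.9344/-0.88141 = 21.482.
So 22 more iterations are needed.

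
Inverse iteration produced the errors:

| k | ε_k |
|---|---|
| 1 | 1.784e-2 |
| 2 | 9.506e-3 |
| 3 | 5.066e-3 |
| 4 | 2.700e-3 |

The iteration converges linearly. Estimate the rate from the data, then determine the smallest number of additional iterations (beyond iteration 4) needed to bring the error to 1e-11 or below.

Rate ρ ≈ ε_4/ε_3 = 2.700e-3/5.066e-3 = 0.5330.
After j more steps, ε_{4+j} ≈ 2.700e-3·ρ^j; need ρ^j ≤ 1e-11/2.700e-3 = 3.7037e-09.
j ≥ ln(3.7037e-09)/ln(0.5330) = -19.4139/-0.62923 = 30.853.
So 31 more iterations are needed.

31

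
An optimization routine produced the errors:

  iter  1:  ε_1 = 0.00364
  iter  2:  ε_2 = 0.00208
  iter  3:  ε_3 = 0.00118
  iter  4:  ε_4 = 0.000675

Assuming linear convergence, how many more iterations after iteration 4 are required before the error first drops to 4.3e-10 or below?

Rate ρ ≈ ε_4/ε_3 = 0.000675/0.00118 = 0.5720.
After j more steps, ε_{4+j} ≈ 0.000675·ρ^j; need ρ^j ≤ 4.3e-10/0.000675 = 6.37037e-07.
j ≥ ln(6.37037e-07)/ln(0.5720) = -14.2664/-0.55862 = 25.539.
So 26 more iterations are needed.

26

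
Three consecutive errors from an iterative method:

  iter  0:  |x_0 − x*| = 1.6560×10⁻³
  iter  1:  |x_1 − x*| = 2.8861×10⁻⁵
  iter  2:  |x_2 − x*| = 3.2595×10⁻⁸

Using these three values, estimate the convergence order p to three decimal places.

p ≈ ln(|x_2 − x*|/|x_1 − x*|) / ln(|x_1 − x*|/|x_0 − x*|)
  = ln(3.2595×10⁻⁸/2.8861×10⁻⁵) / ln(2.8861×10⁻⁵/1.6560×10⁻³)
  = ln(0.00112938) / ln(0.0174281)
  = -6.786086 / -4.049671 ≈ 1.675713

1.676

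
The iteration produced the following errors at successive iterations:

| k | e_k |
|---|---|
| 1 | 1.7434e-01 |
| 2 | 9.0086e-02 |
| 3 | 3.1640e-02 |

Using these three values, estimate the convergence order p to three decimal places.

p ≈ ln(e_3/e_2) / ln(e_2/e_1)
  = ln(3.1640e-02/9.0086e-02) / ln(9.0086e-02/1.7434e-01)
  = ln(0.35122) / ln(0.516726)
  = -1.046342 / -0.660243 ≈ 1.584783

1.585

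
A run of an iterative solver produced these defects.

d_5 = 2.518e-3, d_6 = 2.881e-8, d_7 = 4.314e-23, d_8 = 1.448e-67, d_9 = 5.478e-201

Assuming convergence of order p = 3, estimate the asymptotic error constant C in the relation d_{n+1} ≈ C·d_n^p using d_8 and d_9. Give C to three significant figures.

1.80

C ≈ d_9 / d_8^3
  = 5.478e-201 / (1.448e-67)^3
  = 5.478e-201 / 3.03603e-201 ≈ 1.8043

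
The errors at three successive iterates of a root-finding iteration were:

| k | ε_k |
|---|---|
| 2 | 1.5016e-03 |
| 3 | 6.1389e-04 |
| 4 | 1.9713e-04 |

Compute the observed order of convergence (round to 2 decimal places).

1.27

p ≈ ln(ε_4/ε_3) / ln(ε_3/ε_2)
  = ln(1.9713e-04/6.1389e-04) / ln(6.1389e-04/1.5016e-03)
  = ln(0.321116) / ln(0.408824)
  = -1.13595 / -0.89447 ≈ 1.26997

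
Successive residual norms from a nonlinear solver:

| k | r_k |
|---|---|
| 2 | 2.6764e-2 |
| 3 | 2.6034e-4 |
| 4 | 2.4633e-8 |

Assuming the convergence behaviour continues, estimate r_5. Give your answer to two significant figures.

First estimate the order: p ≈ ln(r_4/r_3) / ln(r_3/r_2) = ln(2.4633e-8/2.6034e-4)/ln(2.6034e-4/2.6764e-2) = ln(9.46186e-05)/ln(0.00972725) ≈ 2.0000.
Then r_5 ≈ r_4·(r_4/r_3)^p = 2.4633e-8·(9.46186e-05)^2.0000 = 2.4633e-8·8.95268e-09 ≈ 2.205e-16.

2.2e-16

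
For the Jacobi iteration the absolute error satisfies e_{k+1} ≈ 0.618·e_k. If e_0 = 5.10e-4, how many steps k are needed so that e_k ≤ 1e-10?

33

After k steps, e_k ≈ 5.10e-4·0.618^k.
Need 0.618^k ≤ 1e-10/5.10e-4 = 1.96078e-07.
k ≥ ln(1.96078e-07)/ln(0.618) = -15.4448/-0.48127 = 32.092.
Smallest integer k = 33.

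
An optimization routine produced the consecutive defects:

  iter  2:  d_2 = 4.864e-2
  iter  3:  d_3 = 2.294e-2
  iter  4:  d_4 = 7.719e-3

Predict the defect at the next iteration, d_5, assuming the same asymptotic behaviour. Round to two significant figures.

First estimate the order: p ≈ ln(d_4/d_3) / ln(d_3/d_2) = ln(7.719e-3/2.294e-2)/ln(2.294e-2/4.864e-2) = ln(0.336486)/ln(0.471628) ≈ 1.4492.
Then d_5 ≈ d_4·(d_4/d_3)^p = 7.719e-3·(0.336486)^1.4492 = 7.719e-3·0.206291 ≈ 0.001592.

1.6e-3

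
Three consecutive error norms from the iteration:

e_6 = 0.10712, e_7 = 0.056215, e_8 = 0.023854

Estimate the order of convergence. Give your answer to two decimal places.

1.33

p ≈ ln(e_8/e_7) / ln(e_7/e_6)
  = ln(0.023854/0.056215) / ln(0.056215/0.10712)
  = ln(0.424335) / ln(0.524785)
  = -0.85723 / -0.64477 ≈ 1.32951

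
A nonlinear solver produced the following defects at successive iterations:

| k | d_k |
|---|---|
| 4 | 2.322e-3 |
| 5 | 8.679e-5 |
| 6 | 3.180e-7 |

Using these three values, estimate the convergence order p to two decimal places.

p ≈ ln(d_6/d_5) / ln(d_5/d_4)
  = ln(3.180e-7/8.679e-5) / ln(8.679e-5/2.322e-3)
  = ln(0.00366402) / ln(0.0373773)
  = -5.60919 / -3.28669 ≈ 1.70664

1.71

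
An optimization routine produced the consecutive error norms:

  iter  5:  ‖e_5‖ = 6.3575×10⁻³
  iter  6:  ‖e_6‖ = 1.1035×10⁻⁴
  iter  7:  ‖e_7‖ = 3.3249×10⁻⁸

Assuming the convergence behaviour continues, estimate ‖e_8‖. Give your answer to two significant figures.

3.0e-15

First estimate the order: p ≈ ln(‖e_7‖/‖e_6‖) / ln(‖e_6‖/‖e_5‖) = ln(3.3249×10⁻⁸/1.1035×10⁻⁴)/ln(1.1035×10⁻⁴/6.3575×10⁻³) = ln(0.000301305)/ln(0.0173575) ≈ 2.0000.
Then ‖e_8‖ ≈ ‖e_7‖·(‖e_7‖/‖e_6‖)^p = 3.3249×10⁻⁸·(0.000301305)^2.0000 = 3.3249×10⁻⁸·9.07847e-08 ≈ 3.019e-15.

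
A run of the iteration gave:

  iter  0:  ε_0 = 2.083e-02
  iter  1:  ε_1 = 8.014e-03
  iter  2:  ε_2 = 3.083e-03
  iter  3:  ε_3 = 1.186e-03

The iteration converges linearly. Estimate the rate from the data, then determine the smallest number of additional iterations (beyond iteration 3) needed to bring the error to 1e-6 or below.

8

Rate ρ ≈ ε_3/ε_2 = 1.186e-03/3.083e-03 = 0.3847.
After j more steps, ε_{3+j} ≈ 1.186e-03·ρ^j; need ρ^j ≤ 1e-6/1.186e-03 = 0.00084317.
j ≥ ln(0.00084317)/ln(0.3847) = -7.0783/-0.95529 = 7.410.
So 8 more iterations are needed.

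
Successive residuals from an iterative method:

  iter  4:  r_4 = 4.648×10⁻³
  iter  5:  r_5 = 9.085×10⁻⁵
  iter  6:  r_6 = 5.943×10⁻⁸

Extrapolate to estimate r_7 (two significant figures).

6.9e-14

First estimate the order: p ≈ ln(r_6/r_5) / ln(r_5/r_4) = ln(5.943×10⁻⁸/9.085×10⁻⁵)/ln(9.085×10⁻⁵/4.648×10⁻³) = ln(0.000654155)/ln(0.019546) ≈ 1.8633.
Then r_7 ≈ r_6·(r_6/r_5)^p = 5.943×10⁻⁸·(0.000654155)^1.8633 = 5.943×10⁻⁸·1.16589e-06 ≈ 6.929e-14.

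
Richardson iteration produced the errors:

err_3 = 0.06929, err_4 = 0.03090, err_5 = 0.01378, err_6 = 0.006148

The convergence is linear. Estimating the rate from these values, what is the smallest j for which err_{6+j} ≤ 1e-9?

Rate ρ ≈ err_6/err_5 = 0.006148/0.01378 = 0.4462.
After j more steps, err_{6+j} ≈ 0.006148·ρ^j; need ρ^j ≤ 1e-9/0.006148 = 1.62655e-07.
j ≥ ln(1.62655e-07)/ln(0.4462) = -15.6316/-0.80699 = 19.370.
So 20 more iterations are needed.

20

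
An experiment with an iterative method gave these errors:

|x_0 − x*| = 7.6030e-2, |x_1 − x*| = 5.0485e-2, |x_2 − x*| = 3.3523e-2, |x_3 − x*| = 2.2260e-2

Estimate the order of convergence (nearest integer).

Consecutive ratios: |x_3 − x*|/|x_2 − x*| = 2.2260e-2/3.3523e-2 = 0.664022, |x_2 − x*|/|x_1 − x*| = 3.3523e-2/5.0485e-2 = 0.664019.
p ≈ ln(0.664022)/ln(0.664019) = -0.4094/-0.4094 ≈ 1.00.
So the convergence is linear (order 1).

1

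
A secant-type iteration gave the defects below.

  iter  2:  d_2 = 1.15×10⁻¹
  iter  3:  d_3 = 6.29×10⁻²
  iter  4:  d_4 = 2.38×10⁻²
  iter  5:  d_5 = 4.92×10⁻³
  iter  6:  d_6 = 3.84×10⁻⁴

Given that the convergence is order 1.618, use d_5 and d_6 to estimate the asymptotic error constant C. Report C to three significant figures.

C ≈ d_6 / d_5^1.618
  = 3.84×10⁻⁴ / (4.92×10⁻³)^1.618
  = 3.84×10⁻⁴ / 0.000184331 ≈ 2.0832

2.08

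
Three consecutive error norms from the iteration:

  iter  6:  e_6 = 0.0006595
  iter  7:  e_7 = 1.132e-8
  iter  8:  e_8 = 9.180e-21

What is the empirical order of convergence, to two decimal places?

2.54

p ≈ ln(e_8/e_7) / ln(e_7/e_6)
  = ln(9.180e-21/1.132e-8) / ln(1.132e-8/0.0006595)
  = ln(8.10954e-13) / ln(1.71645e-05)
  = -27.84057 / -10.97267 ≈ 2.53726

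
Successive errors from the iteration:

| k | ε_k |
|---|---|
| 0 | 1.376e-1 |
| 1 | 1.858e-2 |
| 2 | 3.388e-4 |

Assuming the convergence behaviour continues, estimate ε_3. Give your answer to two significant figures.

1.1e-7

First estimate the order: p ≈ ln(ε_2/ε_1) / ln(ε_1/ε_0) = ln(3.388e-4/1.858e-2)/ln(1.858e-2/1.376e-1) = ln(0.0182347)/ln(0.135029) ≈ 1.9999.
Then ε_3 ≈ ε_2·(ε_2/ε_1)^p = 3.388e-4·(0.0182347)^1.9999 = 3.388e-4·0.000332637 ≈ 1.127e-07.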